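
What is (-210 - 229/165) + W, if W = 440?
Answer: 37721/165 ≈ 228.61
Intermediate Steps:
(-210 - 229/165) + W = (-210 - 229/165) + 440 = -34879/165 + 440 = 37721/165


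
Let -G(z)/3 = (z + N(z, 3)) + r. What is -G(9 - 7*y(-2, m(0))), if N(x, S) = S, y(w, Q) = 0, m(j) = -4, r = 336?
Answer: 1044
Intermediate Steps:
G(z) = -1017 - 3*z (G(z) = -3*((z + 3) + 336) = -3*((3 + z) + 336) = -3*(339 + z) = -1017 - 3*z)
-G(9 - 7*y(-2, m(0))) = -(-1017 - 3*(9 - 7*0)) = -(-1017 - 3*(9 + 0)) = -(-1017 - 3*9) = -(-1017 - 27) = -1*(-1044) = 1044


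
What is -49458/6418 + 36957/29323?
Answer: -606533454/94097507 ≈ -6.4458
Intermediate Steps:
-49458/6418 + 36957/29323 = -49458*1/6418 + 36957*(1/29323) = -24729/3209 + 36957/29323 = -606533454/94097507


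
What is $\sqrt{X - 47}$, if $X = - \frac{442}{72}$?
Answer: $\frac{i \sqrt{1913}}{6} \approx 7.2896 i$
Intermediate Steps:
$X = - \frac{221}{36}$ ($X = \left(-442\right) \frac{1}{72} = - \frac{221}{36} \approx -6.1389$)
$\sqrt{X - 47} = \sqrt{- \frac{221}{36} - 47} = \sqrt{- \frac{1913}{36}} = \frac{i \sqrt{1913}}{6}$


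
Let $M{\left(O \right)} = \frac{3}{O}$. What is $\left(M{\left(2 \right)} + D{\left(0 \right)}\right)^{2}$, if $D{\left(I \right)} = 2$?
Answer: $\frac{49}{4} \approx 12.25$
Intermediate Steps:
$\left(M{\left(2 \right)} + D{\left(0 \right)}\right)^{2} = \left(\frac{3}{2} + 2\right)^{2} = \left(\frac{7}{2}\right)^{2} = \frac{49}{4}$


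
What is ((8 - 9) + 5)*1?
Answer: 4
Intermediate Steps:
((8 - 9) + 5)*1 = (-1 + 5)*1 = 4*1 = 4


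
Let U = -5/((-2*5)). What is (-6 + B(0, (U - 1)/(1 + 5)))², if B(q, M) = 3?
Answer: 9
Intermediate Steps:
U = ½ (U = -5/(-10) = -5*(-⅒) = ½ ≈ 0.50000)
(-6 + B(0, (U - 1)/(1 + 5)))² = (-6 + 3)² = (-3)² = 9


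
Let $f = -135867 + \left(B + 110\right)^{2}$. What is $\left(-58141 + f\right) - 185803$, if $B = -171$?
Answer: $-376090$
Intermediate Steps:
$f = -132146$ ($f = -135867 + \left(-171 + 110\right)^{2} = -135867 + \left(-61\right)^{2} = -135867 + 3721 = -132146$)
$\left(-58141 + f\right) - 185803 = \left(-58141 - 132146\right) - 185803 = -190287 - 185803 = -376090$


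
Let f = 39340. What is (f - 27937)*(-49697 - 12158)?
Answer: -705332565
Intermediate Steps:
(f - 27937)*(-49697 - 12158) = (39340 - 27937)*(-49697 - 12158) = 11403*(-61855) = -705332565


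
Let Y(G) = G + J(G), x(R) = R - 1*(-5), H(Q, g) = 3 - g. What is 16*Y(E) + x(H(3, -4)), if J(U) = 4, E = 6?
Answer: 172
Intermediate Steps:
x(R) = 5 + R (x(R) = R + 5 = 5 + R)
Y(G) = 4 + G (Y(G) = G + 4 = 4 + G)
16*Y(E) + x(H(3, -4)) = 16*(4 + 6) + (5 + (3 - 1*(-4))) = 16*10 + (5 + (3 + 4)) = 160 + (5 + 7) = 160 + 12 = 172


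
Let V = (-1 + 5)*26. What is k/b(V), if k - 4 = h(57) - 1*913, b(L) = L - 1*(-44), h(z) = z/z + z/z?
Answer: -907/148 ≈ -6.1284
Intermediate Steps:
h(z) = 2 (h(z) = 1 + 1 = 2)
V = 104 (V = 4*26 = 104)
b(L) = 44 + L (b(L) = L + 44 = 44 + L)
k = -907 (k = 4 + (2 - 1*913) = 4 + (2 - 913) = 4 - 911 = -907)
k/b(V) = -907/(44 + 104) = -907/148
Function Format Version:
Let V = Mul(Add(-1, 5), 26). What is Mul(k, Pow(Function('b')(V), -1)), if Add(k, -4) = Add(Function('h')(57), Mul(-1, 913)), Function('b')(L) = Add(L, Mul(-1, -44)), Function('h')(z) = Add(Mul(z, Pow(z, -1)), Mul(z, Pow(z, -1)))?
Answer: Rational(-907, 148) ≈ -6.1284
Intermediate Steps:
Function('h')(z) = 2 (Function('h')(z) = Add(1, 1) = 2)
V = 104 (V = Mul(4, 26) = 104)
Function('b')(L) = Add(44, L) (Function('b')(L) = Add(L, 44) = Add(44, L))
k = -907 (k = Add(4, Add(2, Mul(-1, 913))) = Add(4, Add(2, -913)) = Add(4, -911) = -907)
Mul(k, Pow(Function('b')(V), -1)) = Mul(-907, Pow(Add(44, 104), -1)) = Mul(-907, Pow(148, -1)) = Mul(-907, Rational(1, 148)) = Rational(-907, 148)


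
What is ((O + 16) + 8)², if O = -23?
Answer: 1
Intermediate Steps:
((O + 16) + 8)² = ((-23 + 16) + 8)² = (-7 + 8)² = 1² = 1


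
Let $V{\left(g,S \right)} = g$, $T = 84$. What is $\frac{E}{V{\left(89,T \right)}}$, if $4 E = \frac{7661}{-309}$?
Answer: $- \frac{7661}{110004} \approx -0.069643$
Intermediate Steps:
$E = - \frac{7661}{1236}$ ($E = \frac{7661 \frac{1}{-309}}{4} = \frac{7661 \left(- \frac{1}{309}\right)}{4} = \frac{1}{4} \left(- \frac{7661}{309}\right) = - \frac{7661}{1236} \approx -6.1982$)
$\frac{E}{V{\left(89,T \right)}} = - \frac{7661}{1236 \cdot 89} = \left(- \frac{7661}{1236}\right) \frac{1}{89} = - \frac{7661}{110004}$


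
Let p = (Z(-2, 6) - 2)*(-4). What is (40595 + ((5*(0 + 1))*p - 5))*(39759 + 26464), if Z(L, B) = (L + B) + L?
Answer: 2687991570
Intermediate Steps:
Z(L, B) = B + 2*L (Z(L, B) = (B + L) + L = B + 2*L)
p = 0 (p = ((6 + 2*(-2)) - 2)*(-4) = ((6 - 4) - 2)*(-4) = (2 - 2)*(-4) = 0*(-4) = 0)
(40595 + ((5*(0 + 1))*p - 5))*(39759 + 26464) = (40595 + ((5*(0 + 1))*0 - 5))*(39759 + 26464) = (40595 + ((5*1)*0 - 5))*66223 = (40595 + (5*0 - 5))*66223 = (40595 + (0 - 5))*66223 = (40595 - 5)*66223 = 40590*66223 = 2687991570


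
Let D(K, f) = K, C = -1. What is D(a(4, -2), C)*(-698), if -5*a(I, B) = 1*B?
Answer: -1396/5 ≈ -279.20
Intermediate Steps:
a(I, B) = -B/5
D(a(4, -2), C)*(-698) = -⅕*(-2)*(-698) = (⅖)*(-698) = -1396/5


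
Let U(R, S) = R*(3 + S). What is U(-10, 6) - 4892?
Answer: -4982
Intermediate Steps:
U(-10, 6) - 4892 = -10*(3 + 6) - 4892 = -10*9 - 4892 = -90 - 4892 = -4982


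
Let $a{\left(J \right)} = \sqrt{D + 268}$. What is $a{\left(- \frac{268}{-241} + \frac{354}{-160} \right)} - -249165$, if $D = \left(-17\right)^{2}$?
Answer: $249165 + \sqrt{557} \approx 2.4919 \cdot 10^{5}$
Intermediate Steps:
$D = 289$
$a{\left(J \right)} = \sqrt{557}$ ($a{\left(J \right)} = \sqrt{289 + 268} = \sqrt{557}$)
$a{\left(- \frac{268}{-241} + \frac{354}{-160} \right)} - -249165 = \sqrt{557} - -249165 = \sqrt{557} + 249165 = 249165 + \sqrt{557}$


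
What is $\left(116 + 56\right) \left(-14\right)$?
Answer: $-2408$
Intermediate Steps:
$\left(116 + 56\right) \left(-14\right) = 172 \left(-14\right) = -2408$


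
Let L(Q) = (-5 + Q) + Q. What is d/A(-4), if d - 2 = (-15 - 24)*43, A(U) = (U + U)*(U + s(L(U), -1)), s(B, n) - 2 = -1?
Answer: -1675/24 ≈ -69.792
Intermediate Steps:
L(Q) = -5 + 2*Q
s(B, n) = 1 (s(B, n) = 2 - 1 = 1)
A(U) = 2*U*(1 + U) (A(U) = (U + U)*(U + 1) = (2*U)*(1 + U) = 2*U*(1 + U))
d = -1675 (d = 2 + (-15 - 24)*43 = 2 - 39*43 = 2 - 1677 = -1675)
d/A(-4) = -1675*(-1/(8*(1 - 4))) = -1675/(2*(-4)*(-3)) = -1675/24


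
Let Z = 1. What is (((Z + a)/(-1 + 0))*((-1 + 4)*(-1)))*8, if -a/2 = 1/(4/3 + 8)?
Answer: 132/7 ≈ 18.857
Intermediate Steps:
a = -3/14 (a = -2/(4/3 + 8) = -2/28/3 = -2*3/28 = -3/14 ≈ -0.21429)
(((Z + a)/(-1 + 0))*((-1 + 4)*(-1)))*8 = (((1 - 3/14)/(-1 + 0))*((-1 + 4)*(-1)))*8 = (((11/14)/(-1))*(3*(-1)))*8 = (((11/14)*(-1))*(-3))*8 = -11/14*(-3)*8 = (33/14)*8 = 132/7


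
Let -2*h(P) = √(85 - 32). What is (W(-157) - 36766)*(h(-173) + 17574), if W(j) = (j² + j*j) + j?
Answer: 217478250 - 12375*√53/2 ≈ 2.1743e+8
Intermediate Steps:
W(j) = j + 2*j² (W(j) = (j² + j²) + j = 2*j² + j = j + 2*j²)
h(P) = -√53/2 (h(P) = -√(85 - 32)/2 = -√53/2)
(W(-157) - 36766)*(h(-173) + 17574) = (-157*(1 + 2*(-157)) - 36766)*(-√53/2 + 17574) = (-157*(1 - 314) - 36766)*(17574 - √53/2) = (-157*(-313) - 36766)*(17574 - √53/2) = (49141 - 36766)*(17574 - √53/2) = 12375*(17574 - √53/2) = 217478250 - 12375*√53/2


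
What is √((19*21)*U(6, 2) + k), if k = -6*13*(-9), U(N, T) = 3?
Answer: 3*√211 ≈ 43.578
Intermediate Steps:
k = 702 (k = -78*(-9) = 702)
√((19*21)*U(6, 2) + k) = √((19*21)*3 + 702) = √(399*3 + 702) = √(1197 + 702) = √1899 = 3*√211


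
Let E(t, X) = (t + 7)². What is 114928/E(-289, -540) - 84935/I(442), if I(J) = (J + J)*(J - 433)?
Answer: -18024703/1952756 ≈ -9.2304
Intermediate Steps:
I(J) = 2*J*(-433 + J) (I(J) = (2*J)*(-433 + J) = 2*J*(-433 + J))
E(t, X) = (7 + t)²
114928/E(-289, -540) - 84935/I(442) = 114928/((7 - 289)²) - 84935*1/(884*(-433 + 442)) = 114928/((-282)²) - 84935/(2*442*9) = 114928/79524 - 84935/7956 = 114928*(1/79524) - 84935*1/7956 = 28732/19881 - 84935/7956 = -18024703/1952756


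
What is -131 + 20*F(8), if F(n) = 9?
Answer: 49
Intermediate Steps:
-131 + 20*F(8) = -131 + 20*9 = -131 + 180 = 49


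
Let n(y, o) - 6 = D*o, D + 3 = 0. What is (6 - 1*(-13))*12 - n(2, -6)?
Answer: 204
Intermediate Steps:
D = -3 (D = -3 + 0 = -3)
n(y, o) = 6 - 3*o
(6 - 1*(-13))*12 - n(2, -6) = (6 - 1*(-13))*12 - (6 - 3*(-6)) = (6 + 13)*12 - (6 + 18) = 19*12 - 1*24 = 228 - 24 = 204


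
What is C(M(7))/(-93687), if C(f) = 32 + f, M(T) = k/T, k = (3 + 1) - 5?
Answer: -223/655809 ≈ -0.00034004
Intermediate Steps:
k = -1 (k = 4 - 5 = -1)
M(T) = -1/T
C(M(7))/(-93687) = (32 - 1/7)/(-93687) = (32 - 1*⅐)*(-1/93687) = (32 - ⅐)*(-1/93687) = (223/7)*(-1/93687) = -223/655809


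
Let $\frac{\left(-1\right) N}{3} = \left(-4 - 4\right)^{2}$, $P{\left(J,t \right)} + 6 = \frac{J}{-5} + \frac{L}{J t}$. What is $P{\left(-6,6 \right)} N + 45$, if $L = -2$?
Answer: $\frac{14339}{15} \approx 955.93$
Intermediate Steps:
$P{\left(J,t \right)} = -6 - \frac{J}{5} - \frac{2}{J t}$ ($P{\left(J,t \right)} = -6 + \left(\frac{J}{-5} - \frac{2}{J t}\right) = -6 + \left(J \left(- \frac{1}{5}\right) - 2 \frac{1}{J t}\right) = -6 - \left(\frac{J}{5} + \frac{2}{J t}\right) = -6 - \frac{J}{5} - \frac{2}{J t}$)
$N = -192$ ($N = - 3 \left(-4 - 4\right)^{2} = - 3 \left(-8\right)^{2} = \left(-3\right) 64 = -192$)
$P{\left(-6,6 \right)} N + 45 = \left(-6 - - \frac{6}{5} - \frac{2}{\left(-6\right) 6}\right) \left(-192\right) + 45 = \left(-6 + \frac{6}{5} - \left(- \frac{1}{3}\right) \frac{1}{6}\right) \left(-192\right) + 45 = \left(-6 + \frac{6}{5} + \frac{1}{18}\right) \left(-192\right) + 45 = \left(- \frac{427}{90}\right) \left(-192\right) + 45 = \frac{13664}{15} + 45 = \frac{14339}{15}$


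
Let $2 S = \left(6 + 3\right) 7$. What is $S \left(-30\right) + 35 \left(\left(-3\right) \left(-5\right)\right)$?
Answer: $-420$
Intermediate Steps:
$S = \frac{63}{2}$ ($S = \frac{\left(6 + 3\right) 7}{2} = \frac{9 \cdot 7}{2} = \frac{1}{2} \cdot 63 = \frac{63}{2} \approx 31.5$)
$S \left(-30\right) + 35 \left(\left(-3\right) \left(-5\right)\right) = \frac{63}{2} \left(-30\right) + 35 \left(\left(-3\right) \left(-5\right)\right) = -945 + 35 \cdot 15 = -945 + 525 = -420$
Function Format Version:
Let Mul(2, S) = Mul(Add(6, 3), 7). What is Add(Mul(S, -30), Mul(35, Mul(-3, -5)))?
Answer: -420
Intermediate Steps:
S = Rational(63, 2) (S = Mul(Rational(1, 2), Mul(Add(6, 3), 7)) = Mul(Rational(1, 2), Mul(9, 7)) = Mul(Rational(1, 2), 63) = Rational(63, 2) ≈ 31.500)
Add(Mul(S, -30), Mul(35, Mul(-3, -5))) = Add(Mul(Rational(63, 2), -30), Mul(35, Mul(-3, -5))) = Add(-945, Mul(35, 15)) = Add(-945, 525) = -420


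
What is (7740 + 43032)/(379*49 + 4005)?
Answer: 12693/5644 ≈ 2.2489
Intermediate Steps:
(7740 + 43032)/(379*49 + 4005) = 50772/(18571 + 4005) = 50772/22576 = 50772*(1/22576) = 12693/5644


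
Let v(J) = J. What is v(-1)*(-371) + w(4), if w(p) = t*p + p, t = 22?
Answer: 463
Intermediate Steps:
w(p) = 23*p (w(p) = 22*p + p = 23*p)
v(-1)*(-371) + w(4) = -1*(-371) + 23*4 = 371 + 92 = 463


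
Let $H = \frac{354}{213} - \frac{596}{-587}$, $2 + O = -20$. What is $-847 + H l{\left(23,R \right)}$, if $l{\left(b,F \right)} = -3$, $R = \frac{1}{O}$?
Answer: $- \frac{35635165}{41677} \approx -855.03$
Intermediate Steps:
$O = -22$ ($O = -2 - 20 = -22$)
$R = - \frac{1}{22}$ ($R = \frac{1}{-22} = - \frac{1}{22} \approx -0.045455$)
$H = \frac{111582}{41677}$ ($H = 354 \cdot \frac{1}{213} - - \frac{596}{587} = \frac{118}{71} + \frac{596}{587} = \frac{111582}{41677} \approx 2.6773$)
$-847 + H l{\left(23,R \right)} = -847 + \frac{111582}{41677} \left(-3\right) = -847 - \frac{334746}{41677} = - \frac{35635165}{41677}$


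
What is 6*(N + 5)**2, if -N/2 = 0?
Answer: 150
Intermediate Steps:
N = 0 (N = -2*0 = 0)
6*(N + 5)**2 = 6*(0 + 5)**2 = 6*5**2 = 6*25 = 150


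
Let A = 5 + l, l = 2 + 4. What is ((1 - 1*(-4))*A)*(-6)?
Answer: -330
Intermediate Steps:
l = 6
A = 11 (A = 5 + 6 = 11)
((1 - 1*(-4))*A)*(-6) = ((1 - 1*(-4))*11)*(-6) = ((1 + 4)*11)*(-6) = (5*11)*(-6) = 55*(-6) = -330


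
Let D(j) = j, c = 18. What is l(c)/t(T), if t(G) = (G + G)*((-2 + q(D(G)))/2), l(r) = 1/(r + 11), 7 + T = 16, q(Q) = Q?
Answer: 1/1827 ≈ 0.00054735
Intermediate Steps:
T = 9 (T = -7 + 16 = 9)
l(r) = 1/(11 + r)
t(G) = 2*G*(-1 + G/2) (t(G) = (G + G)*((-2 + G)/2) = (2*G)*((-2 + G)*(1/2)) = (2*G)*(-1 + G/2) = 2*G*(-1 + G/2))
l(c)/t(T) = 1/((11 + 18)*((9*(-2 + 9)))) = 1/(29*((9*7))) = (1/29)/63 = (1/29)*(1/63) = 1/1827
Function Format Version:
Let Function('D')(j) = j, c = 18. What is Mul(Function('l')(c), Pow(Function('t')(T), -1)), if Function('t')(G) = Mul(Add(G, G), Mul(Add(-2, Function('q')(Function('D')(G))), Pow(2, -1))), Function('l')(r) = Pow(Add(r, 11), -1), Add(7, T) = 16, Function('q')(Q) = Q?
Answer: Rational(1, 1827) ≈ 0.00054735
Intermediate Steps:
T = 9 (T = Add(-7, 16) = 9)
Function('l')(r) = Pow(Add(11, r), -1)
Function('t')(G) = Mul(2, G, Add(-1, Mul(Rational(1, 2), G))) (Function('t')(G) = Mul(Add(G, G), Mul(Add(-2, G), Pow(2, -1))) = Mul(Mul(2, G), Mul(Add(-2, G), Rational(1, 2))) = Mul(Mul(2, G), Add(-1, Mul(Rational(1, 2), G))) = Mul(2, G, Add(-1, Mul(Rational(1, 2), G))))
Mul(Function('l')(c), Pow(Function('t')(T), -1)) = Mul(Pow(Add(11, 18), -1), Pow(Mul(9, Add(-2, 9)), -1)) = Mul(Pow(29, -1), Pow(Mul(9, 7), -1)) = Mul(Rational(1, 29), Pow(63, -1)) = Mul(Rational(1, 29), Rational(1, 63)) = Rational(1, 1827)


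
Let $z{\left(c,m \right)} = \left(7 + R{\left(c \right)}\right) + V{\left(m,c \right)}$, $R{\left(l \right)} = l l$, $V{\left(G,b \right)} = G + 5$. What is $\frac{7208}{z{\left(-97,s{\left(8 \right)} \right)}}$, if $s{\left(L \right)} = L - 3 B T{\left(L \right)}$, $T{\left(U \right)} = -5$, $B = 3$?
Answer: $\frac{7208}{9781} \approx 0.73694$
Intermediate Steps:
$V{\left(G,b \right)} = 5 + G$
$R{\left(l \right)} = l^{2}$
$s{\left(L \right)} = 45 L$ ($s{\left(L \right)} = L \left(-3\right) 3 \left(-5\right) = L \left(\left(-9\right) \left(-5\right)\right) = L 45 = 45 L$)
$z{\left(c,m \right)} = 12 + m + c^{2}$ ($z{\left(c,m \right)} = \left(7 + c^{2}\right) + \left(5 + m\right) = 12 + m + c^{2}$)
$\frac{7208}{z{\left(-97,s{\left(8 \right)} \right)}} = \frac{7208}{12 + 45 \cdot 8 + \left(-97\right)^{2}} = \frac{7208}{12 + 360 + 9409} = \frac{7208}{9781}$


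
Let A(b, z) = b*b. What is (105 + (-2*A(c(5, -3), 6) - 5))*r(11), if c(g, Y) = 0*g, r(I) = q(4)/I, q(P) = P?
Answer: 400/11 ≈ 36.364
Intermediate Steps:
r(I) = 4/I
c(g, Y) = 0
A(b, z) = b²
(105 + (-2*A(c(5, -3), 6) - 5))*r(11) = (105 + (-2*0² - 5))*(4/11) = (105 + (-2*0 - 5))*(4*(1/11)) = (105 + (0 - 5))*(4/11) = (105 - 5)*(4/11) = 100*(4/11) = 400/11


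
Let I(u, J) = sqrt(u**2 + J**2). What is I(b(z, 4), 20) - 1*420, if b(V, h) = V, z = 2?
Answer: -420 + 2*sqrt(101) ≈ -399.90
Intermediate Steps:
I(u, J) = sqrt(J**2 + u**2)
I(b(z, 4), 20) - 1*420 = sqrt(20**2 + 2**2) - 1*420 = sqrt(400 + 4) - 420 = sqrt(404) - 420 = 2*sqrt(101) - 420 = -420 + 2*sqrt(101)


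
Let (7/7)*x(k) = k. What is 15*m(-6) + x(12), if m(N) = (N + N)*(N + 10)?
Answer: -708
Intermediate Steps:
x(k) = k
m(N) = 2*N*(10 + N) (m(N) = (2*N)*(10 + N) = 2*N*(10 + N))
15*m(-6) + x(12) = 15*(2*(-6)*(10 - 6)) + 12 = 15*(2*(-6)*4) + 12 = 15*(-48) + 12 = -720 + 12 = -708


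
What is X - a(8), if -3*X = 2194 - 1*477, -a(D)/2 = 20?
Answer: -1597/3 ≈ -532.33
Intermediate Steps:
a(D) = -40 (a(D) = -2*20 = -40)
X = -1717/3 (X = -(2194 - 1*477)/3 = -(2194 - 477)/3 = -1/3*1717 = -1717/3 ≈ -572.33)
X - a(8) = -1717/3 - 1*(-40) = -1717/3 + 40 = -1597/3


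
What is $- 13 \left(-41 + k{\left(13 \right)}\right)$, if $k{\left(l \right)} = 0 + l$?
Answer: $364$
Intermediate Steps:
$k{\left(l \right)} = l$
$- 13 \left(-41 + k{\left(13 \right)}\right) = - 13 \left(-41 + 13\right) = \left(-13\right) \left(-28\right) = 364$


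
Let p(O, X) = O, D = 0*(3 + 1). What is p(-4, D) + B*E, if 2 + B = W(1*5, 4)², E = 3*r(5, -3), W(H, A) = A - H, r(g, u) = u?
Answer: 5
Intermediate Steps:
D = 0 (D = 0*4 = 0)
E = -9 (E = 3*(-3) = -9)
B = -1 (B = -2 + (4 - 5)² = -2 + (-1)² = -2 + 1 = -1)
p(-4, D) + B*E = -4 - 1*(-9) = -4 + 9 = 5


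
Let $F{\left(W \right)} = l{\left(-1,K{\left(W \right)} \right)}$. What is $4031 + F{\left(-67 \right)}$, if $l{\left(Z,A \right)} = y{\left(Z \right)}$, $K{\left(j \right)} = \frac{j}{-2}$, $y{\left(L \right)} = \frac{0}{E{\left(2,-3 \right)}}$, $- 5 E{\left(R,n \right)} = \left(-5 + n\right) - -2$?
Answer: $4031$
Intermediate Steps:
$E{\left(R,n \right)} = \frac{3}{5} - \frac{n}{5}$ ($E{\left(R,n \right)} = - \frac{\left(-5 + n\right) - -2}{5} = - \frac{\left(-5 + n\right) + 2}{5} = - \frac{-3 + n}{5} = \frac{3}{5} - \frac{n}{5}$)
$y{\left(L \right)} = 0$ ($y{\left(L \right)} = \frac{0}{\frac{3}{5} - - \frac{3}{5}} = \frac{0}{\frac{3}{5} + \frac{3}{5}} = \frac{0}{\frac{6}{5}} = 0 \cdot \frac{5}{6} = 0$)
$K{\left(j \right)} = - \frac{j}{2}$ ($K{\left(j \right)} = j \left(- \frac{1}{2}\right) = - \frac{j}{2}$)
$l{\left(Z,A \right)} = 0$
$F{\left(W \right)} = 0$
$4031 + F{\left(-67 \right)} = 4031 + 0 = 4031$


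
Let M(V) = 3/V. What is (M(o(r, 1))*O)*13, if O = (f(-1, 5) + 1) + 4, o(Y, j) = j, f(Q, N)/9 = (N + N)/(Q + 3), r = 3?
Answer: 1950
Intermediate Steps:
f(Q, N) = 18*N/(3 + Q) (f(Q, N) = 9*((N + N)/(Q + 3)) = 9*((2*N)/(3 + Q)) = 9*(2*N/(3 + Q)) = 18*N/(3 + Q))
O = 50 (O = (18*5/(3 - 1) + 1) + 4 = (18*5/2 + 1) + 4 = (18*5*(1/2) + 1) + 4 = (45 + 1) + 4 = 46 + 4 = 50)
(M(o(r, 1))*O)*13 = ((3/1)*50)*13 = ((3*1)*50)*13 = (3*50)*13 = 150*13 = 1950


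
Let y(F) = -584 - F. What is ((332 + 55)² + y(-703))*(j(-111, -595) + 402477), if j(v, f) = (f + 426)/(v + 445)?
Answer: 10074508254656/167 ≈ 6.0326e+10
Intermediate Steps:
j(v, f) = (426 + f)/(445 + v)
((332 + 55)² + y(-703))*(j(-111, -595) + 402477) = ((332 + 55)² + (-584 - 1*(-703)))*((426 - 595)/(445 - 111) + 402477) = (387² + (-584 + 703))*(-169/334 + 402477) = (149769 + 119)*((1/334)*(-169) + 402477) = 149888*(-169/334 + 402477) = 149888*(134427149/334) = 10074508254656/167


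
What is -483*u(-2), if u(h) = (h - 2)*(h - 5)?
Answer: -13524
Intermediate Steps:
u(h) = (-5 + h)*(-2 + h) (u(h) = (-2 + h)*(-5 + h) = (-5 + h)*(-2 + h))
-483*u(-2) = -483*(10 + (-2)² - 7*(-2)) = -483*(10 + 4 + 14) = -483*28 = -13524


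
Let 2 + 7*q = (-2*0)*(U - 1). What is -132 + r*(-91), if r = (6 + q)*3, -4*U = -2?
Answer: -1692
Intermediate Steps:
U = 1/2 (U = -1/4*(-2) = 1/2 ≈ 0.50000)
q = -2/7 (q = -2/7 + ((-2*0)*(1/2 - 1))/7 = -2/7 + (0*(-1/2))/7 = -2/7 + (1/7)*0 = -2/7 + 0 = -2/7 ≈ -0.28571)
r = 120/7 (r = (6 - 2/7)*3 = (40/7)*3 = 120/7 ≈ 17.143)
-132 + r*(-91) = -132 + (120/7)*(-91) = -132 - 1560 = -1692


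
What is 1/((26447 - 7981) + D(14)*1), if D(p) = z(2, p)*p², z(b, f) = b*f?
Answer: 1/23954 ≈ 4.1747e-5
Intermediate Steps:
D(p) = 2*p³ (D(p) = (2*p)*p² = 2*p³)
1/((26447 - 7981) + D(14)*1) = 1/((26447 - 7981) + (2*14³)*1) = 1/(18466 + (2*2744)*1) = 1/(18466 + 5488*1) = 1/(18466 + 5488) = 1/23954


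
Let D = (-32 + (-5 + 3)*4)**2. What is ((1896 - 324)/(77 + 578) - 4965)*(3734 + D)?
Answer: -132352542/5 ≈ -2.6470e+7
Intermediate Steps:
D = 1600 (D = (-32 - 2*4)**2 = (-32 - 8)**2 = (-40)**2 = 1600)
((1896 - 324)/(77 + 578) - 4965)*(3734 + D) = ((1896 - 324)/(77 + 578) - 4965)*(3734 + 1600) = (1572/655 - 4965)*5334 = (1572*(1/655) - 4965)*5334 = (12/5 - 4965)*5334 = -24813/5*5334 = -132352542/5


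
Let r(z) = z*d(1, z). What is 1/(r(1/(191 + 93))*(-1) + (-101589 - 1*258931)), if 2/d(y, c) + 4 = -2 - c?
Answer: -1705/614686598 ≈ -2.7738e-6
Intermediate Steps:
d(y, c) = 2/(-6 - c) (d(y, c) = 2/(-4 + (-2 - c)) = 2/(-6 - c))
r(z) = -2*z/(6 + z) (r(z) = z*(-2/(6 + z)) = -2*z/(6 + z))
1/(r(1/(191 + 93))*(-1) + (-101589 - 1*258931)) = 1/(-2/((191 + 93)*(6 + 1/(191 + 93)))*(-1) + (-101589 - 1*258931)) = 1/(-2/(284*(6 + 1/284))*(-1) + (-101589 - 258931)) = 1/(-2*1/284/(6 + 1/284)*(-1) - 360520) = 1/(-2*1/284/1705/284*(-1) - 360520) = 1/(-2*1/284*284/1705*(-1) - 360520) = 1/(-2/1705*(-1) - 360520) = 1/(2/1705 - 360520) = 1/(-614686598/1705) = -1705/614686598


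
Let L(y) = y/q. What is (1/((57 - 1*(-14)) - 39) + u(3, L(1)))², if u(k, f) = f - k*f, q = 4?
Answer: 225/1024 ≈ 0.21973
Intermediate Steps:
L(y) = y/4
u(k, f) = f - f*k
(1/((57 - 1*(-14)) - 39) + u(3, L(1)))² = (1/((57 - 1*(-14)) - 39) + ((¼)*1)*(1 - 1*3))² = (1/((57 + 14) - 39) + (1 - 3)/4)² = (1/(71 - 39) + (¼)*(-2))² = (1/32 - ½)² = (-15/32)² = 225/1024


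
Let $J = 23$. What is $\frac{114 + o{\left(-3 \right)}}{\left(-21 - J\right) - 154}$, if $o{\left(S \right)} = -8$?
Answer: $- \frac{53}{99} \approx -0.53535$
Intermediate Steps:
$\frac{114 + o{\left(-3 \right)}}{\left(-21 - J\right) - 154} = \frac{114 - 8}{\left(-21 - 23\right) - 154} = \frac{106}{\left(-21 - 23\right) - 154} = \frac{106}{-44 - 154} = \frac{106}{-198} = 106 \left(- \frac{1}{198}\right) = - \frac{53}{99}$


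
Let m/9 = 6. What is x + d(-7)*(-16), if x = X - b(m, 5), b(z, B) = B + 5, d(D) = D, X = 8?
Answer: 110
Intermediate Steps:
m = 54 (m = 9*6 = 54)
b(z, B) = 5 + B
x = -2 (x = 8 - (5 + 5) = 8 - 1*10 = 8 - 10 = -2)
x + d(-7)*(-16) = -2 - 7*(-16) = -2 + 112 = 110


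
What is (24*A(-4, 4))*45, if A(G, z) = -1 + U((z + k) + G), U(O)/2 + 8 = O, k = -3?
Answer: -24840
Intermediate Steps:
U(O) = -16 + 2*O
A(G, z) = -23 + 2*G + 2*z (A(G, z) = -1 + (-16 + 2*((z - 3) + G)) = -1 + (-16 + 2*((-3 + z) + G)) = -1 + (-16 + 2*(-3 + G + z)) = -1 + (-16 + (-6 + 2*G + 2*z)) = -1 + (-22 + 2*G + 2*z) = -23 + 2*G + 2*z)
(24*A(-4, 4))*45 = (24*(-23 + 2*(-4) + 2*4))*45 = (24*(-23 - 8 + 8))*45 = (24*(-23))*45 = -552*45 = -24840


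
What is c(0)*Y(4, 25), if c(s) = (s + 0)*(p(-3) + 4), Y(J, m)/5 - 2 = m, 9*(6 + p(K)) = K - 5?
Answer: 0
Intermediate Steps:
p(K) = -59/9 + K/9 (p(K) = -6 + (K - 5)/9 = -6 + (-5 + K)/9 = -6 + (-5/9 + K/9) = -59/9 + K/9)
Y(J, m) = 10 + 5*m
c(s) = -26*s/9 (c(s) = (s + 0)*((-59/9 + (⅑)*(-3)) + 4) = s*((-59/9 - ⅓) + 4) = s*(-62/9 + 4) = s*(-26/9) = -26*s/9)
c(0)*Y(4, 25) = (-26/9*0)*(10 + 5*25) = 0*(10 + 125) = 0*135 = 0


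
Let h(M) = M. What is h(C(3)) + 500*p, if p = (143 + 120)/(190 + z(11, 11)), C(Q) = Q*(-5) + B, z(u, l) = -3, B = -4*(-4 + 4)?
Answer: 128695/187 ≈ 688.21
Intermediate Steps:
B = 0 (B = -4*0 = 0)
C(Q) = -5*Q (C(Q) = Q*(-5) + 0 = -5*Q + 0 = -5*Q)
p = 263/187 (p = (143 + 120)/(190 - 3) = 263/187 ≈ 1.4064)
h(C(3)) + 500*p = -5*3 + 500*(263/187) = -15 + 131500/187 = 128695/187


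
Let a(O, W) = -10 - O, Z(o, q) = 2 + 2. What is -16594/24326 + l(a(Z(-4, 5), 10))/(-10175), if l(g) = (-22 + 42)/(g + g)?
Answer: -118178602/173261935 ≈ -0.68208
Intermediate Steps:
Z(o, q) = 4
l(g) = 10/g (l(g) = 20/((2*g)) = 20*(1/(2*g)) = 10/g)
-16594/24326 + l(a(Z(-4, 5), 10))/(-10175) = -16594/24326 + (10/(-10 - 1*4))/(-10175) = -16594*1/24326 + (10/(-10 - 4))*(-1/10175) = -8297/12163 + (10/(-14))*(-1/10175) = -8297/12163 + (10*(-1/14))*(-1/10175) = -8297/12163 - 5/7*(-1/10175) = -8297/12163 + 1/14245 = -118178602/173261935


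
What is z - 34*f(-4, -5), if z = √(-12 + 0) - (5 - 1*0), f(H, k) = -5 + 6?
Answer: -39 + 2*I*√3 ≈ -39.0 + 3.4641*I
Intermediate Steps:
f(H, k) = 1
z = -5 + 2*I*√3 (z = √(-12) - (5 + 0) = 2*I*√3 - 1*5 = 2*I*√3 - 5 = -5 + 2*I*√3 ≈ -5.0 + 3.4641*I)
z - 34*f(-4, -5) = (-5 + 2*I*√3) - 34*1 = (-5 + 2*I*√3) - 34 = -39 + 2*I*√3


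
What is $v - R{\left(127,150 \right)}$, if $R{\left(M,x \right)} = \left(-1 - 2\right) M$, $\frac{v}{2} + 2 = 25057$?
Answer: $50491$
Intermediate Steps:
$v = 50110$ ($v = -4 + 2 \cdot 25057 = -4 + 50114 = 50110$)
$R{\left(M,x \right)} = - 3 M$
$v - R{\left(127,150 \right)} = 50110 - \left(-3\right) 127 = 50110 - -381 = 50110 + 381 = 50491$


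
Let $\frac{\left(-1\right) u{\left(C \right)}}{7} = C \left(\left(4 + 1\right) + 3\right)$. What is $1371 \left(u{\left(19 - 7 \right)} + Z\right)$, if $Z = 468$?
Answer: $-279684$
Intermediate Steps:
$u{\left(C \right)} = - 56 C$ ($u{\left(C \right)} = - 7 C \left(\left(4 + 1\right) + 3\right) = - 7 C \left(5 + 3\right) = - 7 C 8 = - 7 \cdot 8 C = - 56 C$)
$1371 \left(u{\left(19 - 7 \right)} + Z\right) = 1371 \left(- 56 \left(19 - 7\right) + 468\right) = 1371 \left(\left(-56\right) 12 + 468\right) = 1371 \left(-672 + 468\right) = 1371 \left(-204\right) = -279684$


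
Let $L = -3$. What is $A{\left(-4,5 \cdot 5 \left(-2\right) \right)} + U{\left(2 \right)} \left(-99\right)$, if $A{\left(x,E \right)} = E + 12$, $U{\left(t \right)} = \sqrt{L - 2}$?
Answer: $-38 - 99 i \sqrt{5} \approx -38.0 - 221.37 i$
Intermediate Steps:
$U{\left(t \right)} = i \sqrt{5}$ ($U{\left(t \right)} = \sqrt{-3 - 2} = \sqrt{-5} = i \sqrt{5}$)
$A{\left(x,E \right)} = 12 + E$
$A{\left(-4,5 \cdot 5 \left(-2\right) \right)} + U{\left(2 \right)} \left(-99\right) = \left(12 + 5 \cdot 5 \left(-2\right)\right) + i \sqrt{5} \left(-99\right) = \left(12 + 25 \left(-2\right)\right) - 99 i \sqrt{5} = \left(12 - 50\right) - 99 i \sqrt{5} = -38 - 99 i \sqrt{5}$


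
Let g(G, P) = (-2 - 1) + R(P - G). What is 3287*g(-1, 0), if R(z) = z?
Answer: -6574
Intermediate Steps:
g(G, P) = -3 + P - G (g(G, P) = (-2 - 1) + (P - G) = -3 + (P - G) = -3 + P - G)
3287*g(-1, 0) = 3287*(-3 + 0 - 1*(-1)) = 3287*(-3 + 0 + 1) = 3287*(-2) = -6574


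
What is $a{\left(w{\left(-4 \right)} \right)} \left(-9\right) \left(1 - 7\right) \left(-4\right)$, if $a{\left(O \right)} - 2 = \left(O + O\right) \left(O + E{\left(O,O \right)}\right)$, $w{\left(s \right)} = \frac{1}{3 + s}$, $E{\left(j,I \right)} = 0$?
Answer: $-864$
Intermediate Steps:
$a{\left(O \right)} = 2 + 2 O^{2}$ ($a{\left(O \right)} = 2 + \left(O + O\right) \left(O + 0\right) = 2 + 2 O O = 2 + 2 O^{2}$)
$a{\left(w{\left(-4 \right)} \right)} \left(-9\right) \left(1 - 7\right) \left(-4\right) = \left(2 + 2 \left(\frac{1}{3 - 4}\right)^{2}\right) \left(-9\right) \left(1 - 7\right) \left(-4\right) = \left(2 + 2 \left(\frac{1}{-1}\right)^{2}\right) \left(-9\right) \left(1 - 7\right) \left(-4\right) = \left(2 + 2 \left(-1\right)^{2}\right) \left(-9\right) \left(1 - 7\right) \left(-4\right) = \left(2 + 2 \cdot 1\right) \left(-9\right) \left(\left(-6\right) \left(-4\right)\right) = \left(2 + 2\right) \left(-9\right) 24 = 4 \left(-9\right) 24 = \left(-36\right) 24 = -864$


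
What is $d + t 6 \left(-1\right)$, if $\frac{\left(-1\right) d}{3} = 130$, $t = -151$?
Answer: $516$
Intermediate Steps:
$d = -390$ ($d = \left(-3\right) 130 = -390$)
$d + t 6 \left(-1\right) = -390 - 151 \cdot 6 \left(-1\right) = -390 - -906 = -390 + 906 = 516$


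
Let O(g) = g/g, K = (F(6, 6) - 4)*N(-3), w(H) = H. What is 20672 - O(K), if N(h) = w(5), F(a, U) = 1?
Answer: 20671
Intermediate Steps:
N(h) = 5
K = -15 (K = (1 - 4)*5 = -3*5 = -15)
O(g) = 1
20672 - O(K) = 20672 - 1*1 = 20672 - 1 = 20671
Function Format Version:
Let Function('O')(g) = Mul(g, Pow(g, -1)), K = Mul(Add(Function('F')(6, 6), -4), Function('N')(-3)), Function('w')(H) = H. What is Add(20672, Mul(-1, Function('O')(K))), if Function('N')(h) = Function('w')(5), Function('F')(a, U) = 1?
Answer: 20671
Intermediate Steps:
Function('N')(h) = 5
K = -15 (K = Mul(Add(1, -4), 5) = Mul(-3, 5) = -15)
Function('O')(g) = 1
Add(20672, Mul(-1, Function('O')(K))) = Add(20672, Mul(-1, 1)) = Add(20672, -1) = 20671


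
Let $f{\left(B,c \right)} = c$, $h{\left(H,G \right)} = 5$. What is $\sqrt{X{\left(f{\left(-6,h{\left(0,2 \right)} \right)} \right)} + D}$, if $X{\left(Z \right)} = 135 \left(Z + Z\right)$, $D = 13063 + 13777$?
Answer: $\sqrt{28190} \approx 167.9$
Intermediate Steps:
$D = 26840$
$X{\left(Z \right)} = 270 Z$ ($X{\left(Z \right)} = 135 \cdot 2 Z = 270 Z$)
$\sqrt{X{\left(f{\left(-6,h{\left(0,2 \right)} \right)} \right)} + D} = \sqrt{270 \cdot 5 + 26840} = \sqrt{1350 + 26840} = \sqrt{28190}$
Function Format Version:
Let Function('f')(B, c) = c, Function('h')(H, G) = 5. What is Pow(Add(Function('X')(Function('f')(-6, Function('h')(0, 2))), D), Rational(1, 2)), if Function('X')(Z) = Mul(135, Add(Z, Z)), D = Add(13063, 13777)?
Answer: Pow(28190, Rational(1, 2)) ≈ 167.90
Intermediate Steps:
D = 26840
Function('X')(Z) = Mul(270, Z) (Function('X')(Z) = Mul(135, Mul(2, Z)) = Mul(270, Z))
Pow(Add(Function('X')(Function('f')(-6, Function('h')(0, 2))), D), Rational(1, 2)) = Pow(Add(Mul(270, 5), 26840), Rational(1, 2)) = Pow(Add(1350, 26840), Rational(1, 2)) = Pow(28190, Rational(1, 2))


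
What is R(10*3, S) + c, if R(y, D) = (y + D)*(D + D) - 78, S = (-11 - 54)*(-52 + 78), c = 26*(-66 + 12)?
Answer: 5609318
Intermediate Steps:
c = -1404 (c = 26*(-54) = -1404)
S = -1690 (S = -65*26 = -1690)
R(y, D) = -78 + 2*D*(D + y) (R(y, D) = (D + y)*(2*D) - 78 = 2*D*(D + y) - 78 = -78 + 2*D*(D + y))
R(10*3, S) + c = (-78 + 2*(-1690)² + 2*(-1690)*(10*3)) - 1404 = (-78 + 2*2856100 + 2*(-1690)*30) - 1404 = (-78 + 5712200 - 101400) - 1404 = 5610722 - 1404 = 5609318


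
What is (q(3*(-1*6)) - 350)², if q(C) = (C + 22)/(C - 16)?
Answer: 35426304/289 ≈ 1.2258e+5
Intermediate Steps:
q(C) = (22 + C)/(-16 + C)
(q(3*(-1*6)) - 350)² = ((22 + 3*(-1*6))/(-16 + 3*(-1*6)) - 350)² = ((22 + 3*(-6))/(-16 + 3*(-6)) - 350)² = ((22 - 18)/(-16 - 18) - 350)² = (4/(-34) - 350)² = (-1/34*4 - 350)² = (-2/17 - 350)² = (-5952/17)² = 35426304/289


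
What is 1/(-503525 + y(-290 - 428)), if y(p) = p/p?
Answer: -1/503524 ≈ -1.9860e-6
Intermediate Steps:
y(p) = 1
1/(-503525 + y(-290 - 428)) = 1/(-503525 + 1) = 1/(-503524) = -1/503524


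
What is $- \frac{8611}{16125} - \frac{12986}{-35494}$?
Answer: $- \frac{48119792}{286170375} \approx -0.16815$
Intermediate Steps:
$- \frac{8611}{16125} - \frac{12986}{-35494} = \left(-8611\right) \frac{1}{16125} - - \frac{6493}{17747} = - \frac{8611}{16125} + \frac{6493}{17747} = - \frac{48119792}{286170375}$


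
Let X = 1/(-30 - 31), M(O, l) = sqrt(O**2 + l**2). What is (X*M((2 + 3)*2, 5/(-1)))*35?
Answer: -175*sqrt(5)/61 ≈ -6.4149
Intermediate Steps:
X = -1/61 (X = 1/(-61) = -1/61 ≈ -0.016393)
(X*M((2 + 3)*2, 5/(-1)))*35 = -sqrt(((2 + 3)*2)**2 + (5/(-1))**2)/61*35 = -sqrt((5*2)**2 + (5*(-1))**2)/61*35 = -sqrt(10**2 + (-5)**2)/61*35 = -sqrt(100 + 25)/61*35 = -5*sqrt(5)/61*35 = -175*sqrt(5)/61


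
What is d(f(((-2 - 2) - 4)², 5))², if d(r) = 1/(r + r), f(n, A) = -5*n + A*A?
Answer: 1/348100 ≈ 2.8727e-6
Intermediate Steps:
f(n, A) = A² - 5*n (f(n, A) = -5*n + A² = A² - 5*n)
d(r) = 1/(2*r)
d(f(((-2 - 2) - 4)², 5))² = (1/(2*(5² - 5*((-2 - 2) - 4)²)))² = (1/(2*(25 - 5*(-4 - 4)²)))² = (1/(2*(25 - 5*(-8)²)))² = (1/(2*(25 - 5*64)))² = (1/(2*(25 - 320)))² = ((½)/(-295))² = ((½)*(-1/295))² = (-1/590)² = 1/348100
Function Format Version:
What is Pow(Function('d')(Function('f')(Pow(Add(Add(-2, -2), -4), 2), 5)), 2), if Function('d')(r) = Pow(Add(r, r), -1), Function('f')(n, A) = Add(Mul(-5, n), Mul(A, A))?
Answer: Rational(1, 348100) ≈ 2.8727e-6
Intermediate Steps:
Function('f')(n, A) = Add(Pow(A, 2), Mul(-5, n)) (Function('f')(n, A) = Add(Mul(-5, n), Pow(A, 2)) = Add(Pow(A, 2), Mul(-5, n)))
Function('d')(r) = Mul(Rational(1, 2), Pow(r, -1)) (Function('d')(r) = Pow(Mul(2, r), -1) = Mul(Rational(1, 2), Pow(r, -1)))
Pow(Function('d')(Function('f')(Pow(Add(Add(-2, -2), -4), 2), 5)), 2) = Pow(Mul(Rational(1, 2), Pow(Add(Pow(5, 2), Mul(-5, Pow(Add(Add(-2, -2), -4), 2))), -1)), 2) = Pow(Mul(Rational(1, 2), Pow(Add(25, Mul(-5, Pow(Add(-4, -4), 2))), -1)), 2) = Pow(Mul(Rational(1, 2), Pow(Add(25, Mul(-5, Pow(-8, 2))), -1)), 2) = Pow(Mul(Rational(1, 2), Pow(Add(25, Mul(-5, 64)), -1)), 2) = Pow(Mul(Rational(1, 2), Pow(Add(25, -320), -1)), 2) = Pow(Mul(Rational(1, 2), Pow(-295, -1)), 2) = Pow(Mul(Rational(1, 2), Rational(-1, 295)), 2) = Pow(Rational(-1, 590), 2) = Rational(1, 348100)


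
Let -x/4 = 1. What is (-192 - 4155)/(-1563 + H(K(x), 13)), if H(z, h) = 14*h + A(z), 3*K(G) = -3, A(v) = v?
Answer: 4347/1382 ≈ 3.1454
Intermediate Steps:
x = -4 (x = -4*1 = -4)
K(G) = -1 (K(G) = (1/3)*(-3) = -1)
H(z, h) = z + 14*h (H(z, h) = 14*h + z = z + 14*h)
(-192 - 4155)/(-1563 + H(K(x), 13)) = (-192 - 4155)/(-1563 + (-1 + 14*13)) = -4347/(-1563 + (-1 + 182)) = -4347/(-1563 + 181) = -4347/(-1382) = -4347*(-1/1382) = 4347/1382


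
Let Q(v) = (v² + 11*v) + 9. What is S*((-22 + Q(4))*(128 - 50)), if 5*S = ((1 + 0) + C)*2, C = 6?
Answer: 51324/5 ≈ 10265.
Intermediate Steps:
Q(v) = 9 + v² + 11*v
S = 14/5 (S = (((1 + 0) + 6)*2)/5 = ((1 + 6)*2)/5 = (7*2)/5 = (⅕)*14 = 14/5 ≈ 2.8000)
S*((-22 + Q(4))*(128 - 50)) = 14*((-22 + (9 + 4² + 11*4))*(128 - 50))/5 = 14*((-22 + (9 + 16 + 44))*78)/5 = 14*((-22 + 69)*78)/5 = 14*(47*78)/5 = (14/5)*3666 = 51324/5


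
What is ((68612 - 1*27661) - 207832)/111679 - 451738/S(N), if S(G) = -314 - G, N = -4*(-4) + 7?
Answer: 50393409205/37635823 ≈ 1339.0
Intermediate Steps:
N = 23 (N = 16 + 7 = 23)
((68612 - 1*27661) - 207832)/111679 - 451738/S(N) = ((68612 - 1*27661) - 207832)/111679 - 451738/(-314 - 1*23) = ((68612 - 27661) - 207832)*(1/111679) - 451738/(-314 - 23) = (40951 - 207832)*(1/111679) - 451738/(-337) = -166881*1/111679 - 451738*(-1/337) = -166881/111679 + 451738/337 = 50393409205/37635823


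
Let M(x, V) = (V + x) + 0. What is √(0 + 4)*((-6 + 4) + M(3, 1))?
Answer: 4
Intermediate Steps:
M(x, V) = V + x
√(0 + 4)*((-6 + 4) + M(3, 1)) = √(0 + 4)*((-6 + 4) + (1 + 3)) = √4*(-2 + 4) = 2*2 = 4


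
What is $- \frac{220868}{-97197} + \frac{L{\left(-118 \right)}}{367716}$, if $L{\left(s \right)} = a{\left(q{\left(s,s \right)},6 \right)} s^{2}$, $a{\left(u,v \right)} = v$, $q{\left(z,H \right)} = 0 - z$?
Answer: $\frac{7444743638}{2978407671} \approx 2.4996$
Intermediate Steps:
$q{\left(z,H \right)} = - z$
$L{\left(s \right)} = 6 s^{2}$
$- \frac{220868}{-97197} + \frac{L{\left(-118 \right)}}{367716} = - \frac{220868}{-97197} + \frac{6 \left(-118\right)^{2}}{367716} = \left(-220868\right) \left(- \frac{1}{97197}\right) + 6 \cdot 13924 \cdot \frac{1}{367716} = \frac{220868}{97197} + 83544 \cdot \frac{1}{367716} = \frac{220868}{97197} + \frac{6962}{30643} = \frac{7444743638}{2978407671}$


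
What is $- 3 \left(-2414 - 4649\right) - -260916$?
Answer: $282105$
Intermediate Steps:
$- 3 \left(-2414 - 4649\right) - -260916 = \left(-3\right) \left(-7063\right) + 260916 = 21189 + 260916 = 282105$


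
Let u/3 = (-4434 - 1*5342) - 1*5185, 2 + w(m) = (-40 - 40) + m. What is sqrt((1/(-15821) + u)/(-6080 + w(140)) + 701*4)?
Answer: 2*sqrt(1594998338371872694)/47637031 ≈ 53.023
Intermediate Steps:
w(m) = -82 + m (w(m) = -2 + ((-40 - 40) + m) = -2 + (-80 + m) = -82 + m)
u = -44883 (u = 3*((-4434 - 1*5342) - 1*5185) = 3*((-4434 - 5342) - 5185) = 3*(-9776 - 5185) = 3*(-14961) = -44883)
sqrt((1/(-15821) + u)/(-6080 + w(140)) + 701*4) = sqrt((1/(-15821) - 44883)/(-6080 + (-82 + 140)) + 701*4) = sqrt((-1/15821 - 44883)/(-6080 + 58) + 2804) = sqrt(-710093944/15821/(-6022) + 2804) = sqrt(-710093944/15821*(-1/6022) + 2804) = sqrt(355046972/47637031 + 2804) = sqrt(133929281896/47637031) = 2*sqrt(1594998338371872694)/47637031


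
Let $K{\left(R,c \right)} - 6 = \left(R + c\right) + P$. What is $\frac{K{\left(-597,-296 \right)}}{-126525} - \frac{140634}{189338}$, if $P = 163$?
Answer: $- \frac{8828318069}{11977995225} \approx -0.73704$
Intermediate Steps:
$K{\left(R,c \right)} = 169 + R + c$ ($K{\left(R,c \right)} = 6 + \left(\left(R + c\right) + 163\right) = 6 + \left(163 + R + c\right) = 169 + R + c$)
$\frac{K{\left(-597,-296 \right)}}{-126525} - \frac{140634}{189338} = \frac{169 - 597 - 296}{-126525} - \frac{140634}{189338} = \left(-724\right) \left(- \frac{1}{126525}\right) - \frac{70317}{94669} = \frac{724}{126525} - \frac{70317}{94669} = - \frac{8828318069}{11977995225}$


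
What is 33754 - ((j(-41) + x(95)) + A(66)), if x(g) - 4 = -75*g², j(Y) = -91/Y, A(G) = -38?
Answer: 29137092/41 ≈ 7.1066e+5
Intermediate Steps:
x(g) = 4 - 75*g²
33754 - ((j(-41) + x(95)) + A(66)) = 33754 - ((-91/(-41) + (4 - 75*95²)) - 38) = 33754 - ((-91*(-1/41) + (4 - 75*9025)) - 38) = 33754 - ((91/41 + (4 - 676875)) - 38) = 33754 - ((91/41 - 676871) - 38) = 33754 - (-27751620/41 - 38) = 33754 - 1*(-27753178/41) = 33754 + 27753178/41 = 29137092/41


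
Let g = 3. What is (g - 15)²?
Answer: 144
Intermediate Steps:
(g - 15)² = (3 - 15)² = (-12)² = 144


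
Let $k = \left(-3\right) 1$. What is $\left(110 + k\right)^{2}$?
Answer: $11449$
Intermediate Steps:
$k = -3$
$\left(110 + k\right)^{2} = \left(110 - 3\right)^{2} = 107^{2} = 11449$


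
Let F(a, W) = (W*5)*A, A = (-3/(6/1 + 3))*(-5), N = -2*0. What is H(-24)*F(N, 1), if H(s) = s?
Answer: -200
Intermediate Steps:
N = 0
A = 5/3 (A = (-3/(6*1 + 3))*(-5) = (-3/(6 + 3))*(-5) = (-3/9)*(-5) = ((1/9)*(-3))*(-5) = -1/3*(-5) = 5/3 ≈ 1.6667)
F(a, W) = 25*W/3 (F(a, W) = (W*5)*(5/3) = (5*W)*(5/3) = 25*W/3)
H(-24)*F(N, 1) = -200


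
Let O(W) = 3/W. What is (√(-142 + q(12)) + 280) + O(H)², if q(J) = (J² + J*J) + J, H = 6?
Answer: 1121/4 + √158 ≈ 292.82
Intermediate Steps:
q(J) = J + 2*J² (q(J) = (J² + J²) + J = 2*J² + J = J + 2*J²)
(√(-142 + q(12)) + 280) + O(H)² = (√(-142 + 12*(1 + 2*12)) + 280) + (3/6)² = (√(-142 + 12*(1 + 24)) + 280) + (3*(⅙))² = (√(-142 + 12*25) + 280) + (½)² = (√(-142 + 300) + 280) + ¼ = (√158 + 280) + ¼ = (280 + √158) + ¼ = 1121/4 + √158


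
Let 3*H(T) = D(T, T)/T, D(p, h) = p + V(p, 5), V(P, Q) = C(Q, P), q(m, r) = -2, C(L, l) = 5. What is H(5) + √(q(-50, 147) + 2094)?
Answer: ⅔ + 2*√523 ≈ 46.405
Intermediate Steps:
V(P, Q) = 5
D(p, h) = 5 + p (D(p, h) = p + 5 = 5 + p)
H(T) = (5 + T)/(3*T) (H(T) = ((5 + T)/T)/3 = (5 + T)/(3*T))
H(5) + √(q(-50, 147) + 2094) = (⅓)*(5 + 5)/5 + √(-2 + 2094) = (⅓)*(⅕)*10 + √2092 = ⅔ + 2*√523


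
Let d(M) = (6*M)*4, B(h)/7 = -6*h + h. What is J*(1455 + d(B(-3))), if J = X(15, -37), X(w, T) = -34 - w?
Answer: -194775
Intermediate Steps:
B(h) = -35*h (B(h) = 7*(-6*h + h) = 7*(-5*h) = -35*h)
d(M) = 24*M
J = -49 (J = -34 - 1*15 = -34 - 15 = -49)
J*(1455 + d(B(-3))) = -49*(1455 + 24*(-35*(-3))) = -49*(1455 + 24*105) = -49*(1455 + 2520) = -49*3975 = -194775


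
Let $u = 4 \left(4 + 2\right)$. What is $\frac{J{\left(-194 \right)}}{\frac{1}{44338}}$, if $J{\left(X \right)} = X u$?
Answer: $-206437728$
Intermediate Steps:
$u = 24$ ($u = 4 \cdot 6 = 24$)
$J{\left(X \right)} = 24 X$ ($J{\left(X \right)} = X 24 = 24 X$)
$\frac{J{\left(-194 \right)}}{\frac{1}{44338}} = \frac{24 \left(-194\right)}{\frac{1}{44338}} = - 4656 \frac{1}{\frac{1}{44338}} = \left(-4656\right) 44338 = -206437728$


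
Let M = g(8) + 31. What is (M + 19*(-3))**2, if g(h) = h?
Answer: 324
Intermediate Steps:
M = 39 (M = 8 + 31 = 39)
(M + 19*(-3))**2 = (39 + 19*(-3))**2 = (39 - 57)**2 = (-18)**2 = 324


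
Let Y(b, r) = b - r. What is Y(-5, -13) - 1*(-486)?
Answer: 494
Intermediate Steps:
Y(-5, -13) - 1*(-486) = (-5 - 1*(-13)) - 1*(-486) = (-5 + 13) + 486 = 8 + 486 = 494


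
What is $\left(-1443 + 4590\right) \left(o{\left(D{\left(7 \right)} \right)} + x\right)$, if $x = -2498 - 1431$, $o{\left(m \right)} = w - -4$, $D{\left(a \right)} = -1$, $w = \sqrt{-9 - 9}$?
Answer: $-12351975 + 9441 i \sqrt{2} \approx -1.2352 \cdot 10^{7} + 13352.0 i$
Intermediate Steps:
$w = 3 i \sqrt{2}$ ($w = \sqrt{-18} = 3 i \sqrt{2} \approx 4.2426 i$)
$o{\left(m \right)} = 4 + 3 i \sqrt{2}$ ($o{\left(m \right)} = 3 i \sqrt{2} - -4 = 3 i \sqrt{2} + 4 = 4 + 3 i \sqrt{2}$)
$x = -3929$
$\left(-1443 + 4590\right) \left(o{\left(D{\left(7 \right)} \right)} + x\right) = \left(-1443 + 4590\right) \left(\left(4 + 3 i \sqrt{2}\right) - 3929\right) = 3147 \left(-3925 + 3 i \sqrt{2}\right) = -12351975 + 9441 i \sqrt{2}$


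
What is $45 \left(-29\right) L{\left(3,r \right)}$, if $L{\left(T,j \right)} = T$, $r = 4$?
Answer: $-3915$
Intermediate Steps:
$45 \left(-29\right) L{\left(3,r \right)} = 45 \left(-29\right) 3 = \left(-1305\right) 3 = -3915$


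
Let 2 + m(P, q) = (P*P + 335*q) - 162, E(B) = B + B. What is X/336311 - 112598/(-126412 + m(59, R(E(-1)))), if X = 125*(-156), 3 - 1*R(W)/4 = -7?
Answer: 35728893478/36891635145 ≈ 0.96848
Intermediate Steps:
E(B) = 2*B
R(W) = 40 (R(W) = 12 - 4*(-7) = 12 + 28 = 40)
m(P, q) = -164 + P² + 335*q (m(P, q) = -2 + ((P*P + 335*q) - 162) = -2 + ((P² + 335*q) - 162) = -2 + (-162 + P² + 335*q) = -164 + P² + 335*q)
X = -19500
X/336311 - 112598/(-126412 + m(59, R(E(-1)))) = -19500/336311 - 112598/(-126412 + (-164 + 59² + 335*40)) = -19500*1/336311 - 112598/(-126412 + (-164 + 3481 + 13400)) = -19500/336311 - 112598/(-126412 + 16717) = -19500/336311 - 112598/(-109695) = -19500/336311 - 112598*(-1/109695) = -19500/336311 + 112598/109695 = 35728893478/36891635145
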